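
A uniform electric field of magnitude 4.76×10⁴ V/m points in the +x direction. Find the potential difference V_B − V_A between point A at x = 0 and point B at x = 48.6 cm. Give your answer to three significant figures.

In a uniform field, potential decreases in the direction of E: V_B − V_A = −E·Δx.
V_B − V_A = −(4.76×10⁴ V/m)(0.486 m) = -2.31×10⁴ V.

-2.31×10⁴ V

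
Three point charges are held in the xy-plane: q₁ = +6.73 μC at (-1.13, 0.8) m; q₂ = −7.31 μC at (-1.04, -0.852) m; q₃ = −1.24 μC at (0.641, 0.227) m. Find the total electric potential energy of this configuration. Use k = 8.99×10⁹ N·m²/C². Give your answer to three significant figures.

-0.267 J

The work to assemble the configuration equals its total potential energy, U = Σ kqᵢqⱼ/rᵢⱼ over all pairs.
Pair separations: r₁₂ = 1.65 m, r₁₃ = 1.86 m, r₂₃ = 2.00 m.
U = (-0.267) + (-0.0403) + (0.0408) = -0.267 J.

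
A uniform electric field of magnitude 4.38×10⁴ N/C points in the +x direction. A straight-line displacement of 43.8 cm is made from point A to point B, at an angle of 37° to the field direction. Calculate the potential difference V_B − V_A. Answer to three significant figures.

-1.53×10⁴ V

Only the component of displacement along E changes the potential: ΔV = −E·d·cosθ.
ΔV = −(4.38×10⁴ V/m)(0.438 m)cos37° = -1.53×10⁴ V.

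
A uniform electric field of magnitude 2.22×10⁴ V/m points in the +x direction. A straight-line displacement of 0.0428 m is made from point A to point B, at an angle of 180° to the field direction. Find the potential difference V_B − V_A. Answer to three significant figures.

Only the component of displacement along E changes the potential: ΔV = −E·d·cosθ.
ΔV = −(2.22×10⁴ V/m)(0.0428 m)cos180° = 950 V.

950 V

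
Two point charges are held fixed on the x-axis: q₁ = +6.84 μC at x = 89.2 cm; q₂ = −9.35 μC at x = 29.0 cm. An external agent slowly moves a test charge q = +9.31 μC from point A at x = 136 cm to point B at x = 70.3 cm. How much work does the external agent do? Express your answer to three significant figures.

0.642 J

For quasistatic motion the external work equals the change in potential energy: W_ext = qΔV = q(V_B − V_A).
At A: distances to the source charges are 0.468 m, 1.07 m; V_A = Σ kqᵢ/rᵢ = 5.28×10⁴ V.
At B: distances to the source charges are 0.189 m, 0.413 m; V_B = Σ kqᵢ/rᵢ = 1.22×10⁵ V.
ΔV = V_B − V_A = 6.90×10⁴ V.
W_ext = qΔV = (9.31×10⁻⁶ C)(6.90×10⁴ V) = 0.642 J.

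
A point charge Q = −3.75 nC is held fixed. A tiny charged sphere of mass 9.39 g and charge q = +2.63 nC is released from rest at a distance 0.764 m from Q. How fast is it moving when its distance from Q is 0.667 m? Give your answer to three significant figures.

Only the electrostatic force acts, so mechanical energy is conserved: ½mv² = U₁ − U₂ = kQq(1/r₁ − 1/r₂).
U₁ − U₂ = (8.99×10⁹ N·m²/C²)(-3.75×10⁻⁹ C)(2.63×10⁻⁹ C)(1/0.764 − 1/0.667) = 1.69×10⁻⁸ J.
v = √(2·1.69×10⁻⁸/9.39×10⁻³) = 1.90×10⁻³ m/s.

1.90×10⁻³ m/s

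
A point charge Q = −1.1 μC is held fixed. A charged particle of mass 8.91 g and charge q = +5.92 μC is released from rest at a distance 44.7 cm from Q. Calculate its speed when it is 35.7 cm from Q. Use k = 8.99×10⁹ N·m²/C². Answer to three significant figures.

2.72 m/s

Only the electrostatic force acts, so mechanical energy is conserved: ½mv² = U₁ − U₂ = kQq(1/r₁ − 1/r₂).
U₁ − U₂ = (8.99×10⁹ N·m²/C²)(-1.10×10⁻⁶ C)(5.92×10⁻⁶ C)(1/0.447 − 1/0.357) = 0.0330 J.
v = √(2·0.0330/8.91×10⁻³) = 2.72 m/s.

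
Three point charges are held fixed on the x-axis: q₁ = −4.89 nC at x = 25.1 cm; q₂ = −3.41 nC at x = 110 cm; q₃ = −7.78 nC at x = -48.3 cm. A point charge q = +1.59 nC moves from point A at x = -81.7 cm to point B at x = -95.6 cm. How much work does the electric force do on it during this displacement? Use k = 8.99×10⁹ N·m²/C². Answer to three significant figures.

The work done by the electric force is W_field = −ΔU = −q(V_B − V_A) = q(V_A − V_B).
At A: distances to the source charges are 1.07 m, 1.92 m, 0.334 m; V_A = Σ kqᵢ/rᵢ = -267 V.
At B: distances to the source charges are 1.21 m, 2.06 m, 0.473 m; V_B = Σ kqᵢ/rᵢ = -199 V.
ΔV = V_B − V_A = 67.4 V.
W_field = −qΔV = −(1.59×10⁻⁹ C)(67.4 V) = -1.07×10⁻⁷ J.

-1.07×10⁻⁷ J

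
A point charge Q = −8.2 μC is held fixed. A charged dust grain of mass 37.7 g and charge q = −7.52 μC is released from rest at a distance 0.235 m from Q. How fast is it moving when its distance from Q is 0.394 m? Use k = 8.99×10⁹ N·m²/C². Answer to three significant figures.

Only the electrostatic force acts, so mechanical energy is conserved: ½mv² = U₁ − U₂ = kQq(1/r₁ − 1/r₂).
U₁ − U₂ = (8.99×10⁹ N·m²/C²)(-8.20×10⁻⁶ C)(-7.52×10⁻⁶ C)(1/0.235 − 1/0.394) = 0.952 J.
v = √(2·0.952/0.0377) = 7.11 m/s.

7.11 m/s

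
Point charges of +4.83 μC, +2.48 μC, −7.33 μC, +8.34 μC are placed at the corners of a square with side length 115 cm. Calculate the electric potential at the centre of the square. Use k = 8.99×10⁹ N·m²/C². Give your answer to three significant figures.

9.20×10⁴ V

Electric potential is a scalar, so the contributions from each charge add algebraically: V = Σ kqᵢ/rᵢ.
The distance from each corner to the centre is a√2/2 = 0.813 m.
V = k[(4.83×10⁻⁶)/(0.813) + (2.48×10⁻⁶)/(0.813) + (-7.33×10⁻⁶)/(0.813) + (8.34×10⁻⁶)/(0.813)] = 9.20×10⁴ V.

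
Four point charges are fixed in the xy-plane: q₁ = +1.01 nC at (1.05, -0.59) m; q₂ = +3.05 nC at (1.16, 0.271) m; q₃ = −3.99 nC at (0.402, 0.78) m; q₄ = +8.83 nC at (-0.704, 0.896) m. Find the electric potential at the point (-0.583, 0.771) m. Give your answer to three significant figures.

Electric potential is a scalar, so the contributions from each charge add algebraically: V = Σ kqᵢ/rᵢ.
Distances from the field point to each charge: r₁ = 2.13 m, r₂ = 1.81 m, r₃ = 0.985 m, r₄ = 0.174 m.
V = k[(1.01×10⁻⁹)/(2.13) + (3.05×10⁻⁹)/(1.81) + (-3.99×10⁻⁹)/(0.985) + (8.83×10⁻⁹)/(0.174)] = 439 V.

439 V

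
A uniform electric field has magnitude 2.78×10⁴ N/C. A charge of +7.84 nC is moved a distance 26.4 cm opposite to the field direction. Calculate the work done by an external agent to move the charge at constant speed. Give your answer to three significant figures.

The potential change for a displacement 26.4 cm opposite to the field direction is ΔV = +Ed = 7340 V.
W_ext = qΔV = 5.75×10⁻⁵ J.

5.75×10⁻⁵ J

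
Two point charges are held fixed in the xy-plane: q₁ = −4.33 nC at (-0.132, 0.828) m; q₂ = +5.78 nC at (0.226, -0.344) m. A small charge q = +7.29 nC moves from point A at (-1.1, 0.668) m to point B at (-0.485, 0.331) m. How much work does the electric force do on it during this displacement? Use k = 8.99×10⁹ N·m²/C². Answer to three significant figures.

1.70×10⁻⁸ J

The work done by the electric force is W_field = −ΔU = −q(V_B − V_A) = q(V_A − V_B).
At A: distances to the source charges are 0.981 m, 1.67 m; V_A = Σ kqᵢ/rᵢ = -8.52 V.
At B: distances to the source charges are 0.610 m, 0.980 m; V_B = Σ kqᵢ/rᵢ = -10.9 V.
ΔV = V_B − V_A = -2.33 V.
W_field = −qΔV = −(7.29×10⁻⁹ C)(-2.33 V) = 1.70×10⁻⁸ J.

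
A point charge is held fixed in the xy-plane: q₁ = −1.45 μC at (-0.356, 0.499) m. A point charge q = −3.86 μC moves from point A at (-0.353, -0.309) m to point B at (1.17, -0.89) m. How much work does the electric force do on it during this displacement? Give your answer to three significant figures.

The work done by the electric force is W_field = −ΔU = −q(V_B − V_A) = q(V_A − V_B).
At A: distance to the source charge is 0.808 m; V_A = kq₁/r = -1.61×10⁴ V.
At B: distance to the source charge is 2.06 m; V_B = kq₁/r = -6320 V.
ΔV = V_B − V_A = 9820 V.
W_field = −qΔV = −(-3.86×10⁻⁶ C)(9820 V) = 0.0379 J.

0.0379 J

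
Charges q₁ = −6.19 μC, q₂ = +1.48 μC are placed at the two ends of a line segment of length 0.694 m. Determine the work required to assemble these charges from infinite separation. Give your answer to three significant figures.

-0.119 J

The assembly work is the sum of pairwise potential energies, U = Σ_{i<j} kqᵢqⱼ/rᵢⱼ.
The separation is r = 0.694 m.
U = (-0.119) = -0.119 J.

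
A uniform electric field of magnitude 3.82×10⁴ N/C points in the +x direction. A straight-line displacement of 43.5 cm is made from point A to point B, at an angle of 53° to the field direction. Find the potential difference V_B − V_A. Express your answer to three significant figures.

-1.00×10⁴ V

Only the component of displacement along E changes the potential: ΔV = −E·d·cosθ.
ΔV = −(3.82×10⁴ V/m)(0.435 m)cos53° = -1.00×10⁴ V.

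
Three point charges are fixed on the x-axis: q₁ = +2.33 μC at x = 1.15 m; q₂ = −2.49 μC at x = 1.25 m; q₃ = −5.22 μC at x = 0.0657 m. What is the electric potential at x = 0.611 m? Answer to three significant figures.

The total potential is the scalar sum of each charge's contribution, V = Σ kqᵢ/rᵢ.
Distances from the field point to each charge: r₁ = 0.539 m, r₂ = 0.639 m, r₃ = 0.545 m.
V = k[(2.33×10⁻⁶)/(0.539) + (-2.49×10⁻⁶)/(0.639) + (-5.22×10⁻⁶)/(0.545)] = -8.22×10⁴ V.

-8.22×10⁴ V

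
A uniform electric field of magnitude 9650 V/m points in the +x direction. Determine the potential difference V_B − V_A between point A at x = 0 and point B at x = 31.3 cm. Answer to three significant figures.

-3020 V

In a uniform field, potential decreases in the direction of E: V_B − V_A = −E·Δx.
V_B − V_A = −(9650 V/m)(0.313 m) = -3020 V.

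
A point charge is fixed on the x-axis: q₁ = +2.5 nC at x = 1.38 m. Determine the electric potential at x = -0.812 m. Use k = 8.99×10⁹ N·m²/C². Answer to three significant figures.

The total potential is the scalar sum of each charge's contribution, V = Σ kqᵢ/rᵢ.
V = k[(2.50×10⁻⁹)/(2.19)] = 10.3 V.

10.3 V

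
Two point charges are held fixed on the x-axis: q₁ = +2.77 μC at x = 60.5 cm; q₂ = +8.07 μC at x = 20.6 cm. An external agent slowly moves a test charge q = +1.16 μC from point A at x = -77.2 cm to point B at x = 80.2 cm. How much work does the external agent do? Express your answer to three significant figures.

0.181 J

For quasistatic motion the external work equals the change in potential energy: W_ext = qΔV = q(V_B − V_A).
At A: distances to the source charges are 1.38 m, 0.978 m; V_A = Σ kqᵢ/rᵢ = 9.23×10⁴ V.
At B: distances to the source charges are 0.197 m, 0.596 m; V_B = Σ kqᵢ/rᵢ = 2.48×10⁵ V.
ΔV = V_B − V_A = 1.56×10⁵ V.
W_ext = qΔV = (1.16×10⁻⁶ C)(1.56×10⁵ V) = 0.181 J.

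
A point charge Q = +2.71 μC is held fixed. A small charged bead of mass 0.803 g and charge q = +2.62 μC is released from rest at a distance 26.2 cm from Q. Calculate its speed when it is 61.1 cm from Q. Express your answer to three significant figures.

Only the electrostatic force acts, so mechanical energy is conserved: ½mv² = U₁ − U₂ = kQq(1/r₁ − 1/r₂).
U₁ − U₂ = (8.99×10⁹ N·m²/C²)(2.71×10⁻⁶ C)(2.62×10⁻⁶ C)(1/0.262 − 1/0.611) = 0.139 J.
v = √(2·0.139/8.03×10⁻⁴) = 18.6 m/s.

18.6 m/s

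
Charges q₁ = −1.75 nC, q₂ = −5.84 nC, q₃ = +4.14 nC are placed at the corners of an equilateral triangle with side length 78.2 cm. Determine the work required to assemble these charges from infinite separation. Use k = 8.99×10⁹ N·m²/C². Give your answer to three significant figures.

The assembly work is the sum of pairwise potential energies, U = Σ_{i<j} kqᵢqⱼ/rᵢⱼ.
All three pair separations equal the side length, 0.782 m.
U = (1.17×10⁻⁷) + (-8.33×10⁻⁸) + (-2.78×10⁻⁷) = -2.44×10⁻⁷ J.

-2.44×10⁻⁷ J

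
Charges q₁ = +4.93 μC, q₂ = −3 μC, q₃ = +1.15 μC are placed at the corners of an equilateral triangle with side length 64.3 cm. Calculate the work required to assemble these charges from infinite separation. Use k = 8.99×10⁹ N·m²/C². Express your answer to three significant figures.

The work to assemble the configuration equals its total potential energy, U = Σ kqᵢqⱼ/rᵢⱼ over all pairs.
All three pair separations equal the side length, 0.643 m.
U = (-0.207) + (0.0793) + (-0.0482) = -0.176 J.

-0.176 J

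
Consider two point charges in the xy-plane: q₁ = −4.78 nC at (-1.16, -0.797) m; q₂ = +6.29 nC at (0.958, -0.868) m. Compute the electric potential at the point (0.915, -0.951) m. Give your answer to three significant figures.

The total potential is the scalar sum of each charge's contribution, V = Σ kqᵢ/rᵢ.
Distances from the field point to each charge: r₁ = 2.08 m, r₂ = 0.0935 m.
V = k[(-4.78×10⁻⁹)/(2.08) + (6.29×10⁻⁹)/(0.0935)] = 584 V.

584 V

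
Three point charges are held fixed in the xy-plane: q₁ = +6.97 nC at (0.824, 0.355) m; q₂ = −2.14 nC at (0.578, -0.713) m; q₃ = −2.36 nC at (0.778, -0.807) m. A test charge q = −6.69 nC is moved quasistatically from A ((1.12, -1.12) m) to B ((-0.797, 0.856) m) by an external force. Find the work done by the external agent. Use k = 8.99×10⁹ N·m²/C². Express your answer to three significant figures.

-3.41×10⁻⁷ J

For quasistatic motion the external work equals the change in potential energy: W_ext = qΔV = q(V_B − V_A).
At A: distances to the source charges are 1.50 m, 0.678 m, 0.464 m; V_A = Σ kqᵢ/rᵢ = -32.5 V.
At B: distances to the source charges are 1.70 m, 2.09 m, 2.29 m; V_B = Σ kqᵢ/rᵢ = 18.4 V.
ΔV = V_B − V_A = 50.9 V.
W_ext = qΔV = (-6.69×10⁻⁹ C)(50.9 V) = -3.41×10⁻⁷ J.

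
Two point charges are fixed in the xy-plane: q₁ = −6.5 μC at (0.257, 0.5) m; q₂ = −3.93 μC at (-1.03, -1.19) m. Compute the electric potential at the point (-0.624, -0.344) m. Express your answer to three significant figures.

Electric potential is a scalar, so the contributions from each charge add algebraically: V = Σ kqᵢ/rᵢ.
Distances from the field point to each charge: r₁ = 1.22 m, r₂ = 0.938 m.
V = k[(-6.50×10⁻⁶)/(1.22) + (-3.93×10⁻⁶)/(0.938)] = -8.55×10⁴ V.

-8.55×10⁴ V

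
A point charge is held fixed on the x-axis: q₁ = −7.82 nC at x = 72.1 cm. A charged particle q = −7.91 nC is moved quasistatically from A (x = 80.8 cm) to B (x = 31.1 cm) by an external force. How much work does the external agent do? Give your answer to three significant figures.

For quasistatic motion the external work equals the change in potential energy: W_ext = qΔV = q(V_B − V_A).
At A: distance to the source charge is 0.0870 m; V_A = kq₁/r = -808 V.
At B: distance to the source charge is 0.410 m; V_B = kq₁/r = -171 V.
ΔV = V_B − V_A = 637 V.
W_ext = qΔV = (-7.91×10⁻⁹ C)(637 V) = -5.04×10⁻⁶ J.

-5.04×10⁻⁶ J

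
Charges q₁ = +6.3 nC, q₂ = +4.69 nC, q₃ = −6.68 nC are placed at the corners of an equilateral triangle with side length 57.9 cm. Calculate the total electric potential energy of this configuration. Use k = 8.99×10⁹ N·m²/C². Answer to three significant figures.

-6.81×10⁻⁷ J

The work to assemble the configuration equals its total potential energy, U = Σ kqᵢqⱼ/rᵢⱼ over all pairs.
All three pair separations equal the side length, 0.579 m.
U = (4.59×10⁻⁷) + (-6.53×10⁻⁷) + (-4.86×10⁻⁷) = -6.81×10⁻⁷ J.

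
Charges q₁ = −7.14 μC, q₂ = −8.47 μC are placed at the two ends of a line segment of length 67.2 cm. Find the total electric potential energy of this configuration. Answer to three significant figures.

The assembly work is the sum of pairwise potential energies, U = Σ_{i<j} kqᵢqⱼ/rᵢⱼ.
The separation is r = 0.672 m.
U = (0.809) = 0.809 J.

0.809 J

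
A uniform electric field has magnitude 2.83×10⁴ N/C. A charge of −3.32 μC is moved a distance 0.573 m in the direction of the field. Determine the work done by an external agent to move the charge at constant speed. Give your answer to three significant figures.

The potential change for a displacement 0.573 m in the direction of the field is ΔV = −Ed = -1.62×10⁴ V.
W_ext = qΔV = 0.0538 J.

0.0538 J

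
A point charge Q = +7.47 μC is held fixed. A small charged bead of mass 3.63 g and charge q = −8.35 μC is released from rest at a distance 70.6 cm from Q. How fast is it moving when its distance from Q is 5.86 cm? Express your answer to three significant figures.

Only the electrostatic force acts, so mechanical energy is conserved: ½mv² = U₁ − U₂ = kQq(1/r₁ − 1/r₂).
U₁ − U₂ = (8.99×10⁹ N·m²/C²)(7.47×10⁻⁶ C)(-8.35×10⁻⁶ C)(1/0.706 − 1/0.0586) = 8.77 J.
v = √(2·8.77/3.63×10⁻³) = 69.5 m/s.

69.5 m/s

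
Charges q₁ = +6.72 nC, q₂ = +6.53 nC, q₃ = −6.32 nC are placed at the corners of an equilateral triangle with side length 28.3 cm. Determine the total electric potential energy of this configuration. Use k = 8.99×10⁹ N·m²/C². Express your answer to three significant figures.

-1.27×10⁻⁶ J

The work to assemble the configuration equals its total potential energy, U = Σ kqᵢqⱼ/rᵢⱼ over all pairs.
All three pair separations equal the side length, 0.283 m.
U = (1.39×10⁻⁶) + (-1.35×10⁻⁶) + (-1.31×10⁻⁶) = -1.27×10⁻⁶ J.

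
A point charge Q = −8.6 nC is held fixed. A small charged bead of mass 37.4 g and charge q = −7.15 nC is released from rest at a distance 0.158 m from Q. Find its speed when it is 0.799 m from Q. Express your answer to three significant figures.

0.0123 m/s

Only the electrostatic force acts, so mechanical energy is conserved: ½mv² = U₁ − U₂ = kQq(1/r₁ − 1/r₂).
U₁ − U₂ = (8.99×10⁹ N·m²/C²)(-8.60×10⁻⁹ C)(-7.15×10⁻⁹ C)(1/0.158 − 1/0.799) = 2.81×10⁻⁶ J.
v = √(2·2.81×10⁻⁶/0.0374) = 0.0123 m/s.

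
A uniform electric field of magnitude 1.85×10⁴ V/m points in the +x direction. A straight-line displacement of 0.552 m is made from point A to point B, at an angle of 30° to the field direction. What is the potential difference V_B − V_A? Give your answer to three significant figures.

-8840 V

Only the component of displacement along E changes the potential: ΔV = −E·d·cosθ.
ΔV = −(1.85×10⁴ V/m)(0.552 m)cos30° = -8840 V.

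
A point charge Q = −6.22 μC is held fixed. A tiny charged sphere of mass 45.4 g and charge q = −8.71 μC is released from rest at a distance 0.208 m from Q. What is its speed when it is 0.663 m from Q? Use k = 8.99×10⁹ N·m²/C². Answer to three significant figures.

Only the electrostatic force acts, so mechanical energy is conserved: ½mv² = U₁ − U₂ = kQq(1/r₁ − 1/r₂).
U₁ − U₂ = (8.99×10⁹ N·m²/C²)(-6.22×10⁻⁶ C)(-8.71×10⁻⁶ C)(1/0.208 − 1/0.663) = 1.61 J.
v = √(2·1.61/0.0454) = 8.41 m/s.

8.41 m/s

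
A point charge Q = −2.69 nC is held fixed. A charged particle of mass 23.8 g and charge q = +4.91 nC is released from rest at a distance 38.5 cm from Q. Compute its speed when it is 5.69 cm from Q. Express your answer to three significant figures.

0.0122 m/s

Only the electrostatic force acts, so mechanical energy is conserved: ½mv² = U₁ − U₂ = kQq(1/r₁ − 1/r₂).
U₁ − U₂ = (8.99×10⁹ N·m²/C²)(-2.69×10⁻⁹ C)(4.91×10⁻⁹ C)(1/0.385 − 1/0.0569) = 1.78×10⁻⁶ J.
v = √(2·1.78×10⁻⁶/0.0238) = 0.0122 m/s.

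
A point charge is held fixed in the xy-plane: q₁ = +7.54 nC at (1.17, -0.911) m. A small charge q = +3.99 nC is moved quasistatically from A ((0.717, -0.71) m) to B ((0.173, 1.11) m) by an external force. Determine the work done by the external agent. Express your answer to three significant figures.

-4.26×10⁻⁷ J

For quasistatic motion the external work equals the change in potential energy: W_ext = qΔV = q(V_B − V_A).
At A: distance to the source charge is 0.496 m; V_A = kq₁/r = 137 V.
At B: distance to the source charge is 2.25 m; V_B = kq₁/r = 30.1 V.
ΔV = V_B − V_A = -107 V.
W_ext = qΔV = (3.99×10⁻⁹ C)(-107 V) = -4.26×10⁻⁷ J.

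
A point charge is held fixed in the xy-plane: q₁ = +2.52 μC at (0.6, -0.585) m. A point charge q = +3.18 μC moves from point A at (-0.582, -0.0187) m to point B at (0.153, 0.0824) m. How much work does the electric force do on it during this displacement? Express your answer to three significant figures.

The work done by the electric force is W_field = −ΔU = −q(V_B − V_A) = q(V_A − V_B).
At A: distance to the source charge is 1.31 m; V_A = kq₁/r = 1.73×10⁴ V.
At B: distance to the source charge is 0.803 m; V_B = kq₁/r = 2.82×10⁴ V.
ΔV = V_B − V_A = 1.09×10⁴ V.
W_field = −qΔV = −(3.18×10⁻⁶ C)(1.09×10⁴ V) = -0.0347 J.

-0.0347 J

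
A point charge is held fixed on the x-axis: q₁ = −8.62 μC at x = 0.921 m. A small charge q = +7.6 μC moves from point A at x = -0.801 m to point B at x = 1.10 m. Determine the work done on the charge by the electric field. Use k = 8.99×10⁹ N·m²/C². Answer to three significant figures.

The work done by the electric force is W_field = −ΔU = −q(V_B − V_A) = q(V_A − V_B).
At A: distance to the source charge is 1.72 m; V_A = kq₁/r = -4.50×10⁴ V.
At B: distance to the source charge is 0.179 m; V_B = kq₁/r = -4.33×10⁵ V.
ΔV = V_B − V_A = -3.88×10⁵ V.
W_field = −qΔV = −(7.60×10⁻⁶ C)(-3.88×10⁵ V) = 2.95 J.

2.95 J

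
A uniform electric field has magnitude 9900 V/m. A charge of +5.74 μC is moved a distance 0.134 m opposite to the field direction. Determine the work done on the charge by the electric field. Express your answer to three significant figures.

-7.61×10⁻³ J

The potential change for a displacement 0.134 m opposite to the field direction is ΔV = +Ed = 1330 V.
W_field = −qΔV = -7.61×10⁻³ J.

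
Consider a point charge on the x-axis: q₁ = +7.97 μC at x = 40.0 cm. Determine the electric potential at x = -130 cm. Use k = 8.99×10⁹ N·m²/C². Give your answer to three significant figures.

The total potential is the scalar sum of each charge's contribution, V = Σ kqᵢ/rᵢ.
V = k[(7.97×10⁻⁶)/(1.70)] = 4.21×10⁴ V.

4.21×10⁴ V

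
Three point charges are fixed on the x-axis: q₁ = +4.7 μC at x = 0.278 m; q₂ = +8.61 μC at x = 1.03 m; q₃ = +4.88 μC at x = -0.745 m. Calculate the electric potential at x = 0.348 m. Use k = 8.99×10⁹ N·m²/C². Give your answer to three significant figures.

Electric potential is a scalar, so the contributions from each charge add algebraically: V = Σ kqᵢ/rᵢ.
Distances from the field point to each charge: r₁ = 0.0700 m, r₂ = 0.682 m, r₃ = 1.09 m.
V = k[(4.70×10⁻⁶)/(0.0700) + (8.61×10⁻⁶)/(0.682) + (4.88×10⁻⁶)/(1.09)] = 7.57×10⁵ V.

7.57×10⁵ V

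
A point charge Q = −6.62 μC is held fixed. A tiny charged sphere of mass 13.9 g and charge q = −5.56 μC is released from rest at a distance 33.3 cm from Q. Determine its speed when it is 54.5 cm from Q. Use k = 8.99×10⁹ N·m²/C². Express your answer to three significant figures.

7.46 m/s

Only the electrostatic force acts, so mechanical energy is conserved: ½mv² = U₁ − U₂ = kQq(1/r₁ − 1/r₂).
U₁ − U₂ = (8.99×10⁹ N·m²/C²)(-6.62×10⁻⁶ C)(-5.56×10⁻⁶ C)(1/0.333 − 1/0.545) = 0.387 J.
v = √(2·0.387/0.0139) = 7.46 m/s.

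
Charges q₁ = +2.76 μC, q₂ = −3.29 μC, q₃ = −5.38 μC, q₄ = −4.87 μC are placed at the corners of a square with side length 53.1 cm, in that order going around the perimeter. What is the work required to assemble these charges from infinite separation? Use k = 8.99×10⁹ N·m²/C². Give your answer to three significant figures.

0.376 J

The work to assemble the configuration equals its total potential energy, U = Σ kqᵢqⱼ/rᵢⱼ over all pairs.
The four side pairs have separation 0.531 m and the two diagonal pairs 0.751 m.
Summing all 6 pair terms gives U = 0.376 J.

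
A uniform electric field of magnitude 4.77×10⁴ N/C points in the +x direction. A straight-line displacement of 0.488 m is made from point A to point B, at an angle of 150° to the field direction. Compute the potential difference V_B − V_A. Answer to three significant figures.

2.02×10⁴ V

Only the component of displacement along E changes the potential: ΔV = −E·d·cosθ.
ΔV = −(4.77×10⁴ V/m)(0.488 m)cos150° = 2.02×10⁴ V.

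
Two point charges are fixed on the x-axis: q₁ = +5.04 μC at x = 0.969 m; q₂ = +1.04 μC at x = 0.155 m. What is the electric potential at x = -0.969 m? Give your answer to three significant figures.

The total potential is the scalar sum of each charge's contribution, V = Σ kqᵢ/rᵢ.
Distances from the field point to each charge: r₁ = 1.94 m, r₂ = 1.12 m.
V = k[(5.04×10⁻⁶)/(1.94) + (1.04×10⁻⁶)/(1.12)] = 3.17×10⁴ V.

3.17×10⁴ V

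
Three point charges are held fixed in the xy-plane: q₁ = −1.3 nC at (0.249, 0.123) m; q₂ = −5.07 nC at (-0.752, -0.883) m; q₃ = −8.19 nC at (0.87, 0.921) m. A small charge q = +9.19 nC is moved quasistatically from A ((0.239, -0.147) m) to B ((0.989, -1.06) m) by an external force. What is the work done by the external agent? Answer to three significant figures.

6.25×10⁻⁷ J

For quasistatic motion the external work equals the change in potential energy: W_ext = qΔV = q(V_B − V_A).
At A: distances to the source charges are 0.270 m, 1.23 m, 1.24 m; V_A = Σ kqᵢ/rᵢ = -140 V.
At B: distances to the source charges are 1.40 m, 1.75 m, 1.98 m; V_B = Σ kqᵢ/rᵢ = -71.5 V.
ΔV = V_B − V_A = 68.0 V.
W_ext = qΔV = (9.19×10⁻⁹ C)(68.0 V) = 6.25×10⁻⁷ J.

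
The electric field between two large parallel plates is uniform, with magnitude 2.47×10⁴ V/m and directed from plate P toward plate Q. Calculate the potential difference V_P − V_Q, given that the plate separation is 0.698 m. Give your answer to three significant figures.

1.72×10⁴ V

In a uniform field, potential decreases in the direction of E: ΔV = −E·d for a displacement d parallel to E.
Going from Q to P is a displacement of 0.698 m opposite to the field, so V_P − V_Q = +Ed = 1.72×10⁴ V.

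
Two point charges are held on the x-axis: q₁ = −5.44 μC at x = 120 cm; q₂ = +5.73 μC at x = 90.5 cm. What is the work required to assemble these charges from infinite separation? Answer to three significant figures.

The work to assemble the configuration equals its total potential energy, U = Σ kqᵢqⱼ/rᵢⱼ over all pairs.
Pair separations: r₁₂ = 0.295 m.
U = (-0.950) = -0.950 J.

-0.950 J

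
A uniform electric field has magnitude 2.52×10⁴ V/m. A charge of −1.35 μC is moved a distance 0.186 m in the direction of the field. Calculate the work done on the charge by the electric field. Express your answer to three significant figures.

-6.33×10⁻³ J

The potential change for a displacement 0.186 m in the direction of the field is ΔV = −Ed = -4690 V.
W_field = −qΔV = -6.33×10⁻³ J.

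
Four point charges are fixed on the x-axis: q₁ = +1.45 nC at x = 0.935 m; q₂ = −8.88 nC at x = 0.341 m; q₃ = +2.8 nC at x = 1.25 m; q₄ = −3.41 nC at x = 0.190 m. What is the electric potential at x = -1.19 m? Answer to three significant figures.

-57.9 V

Electric potential is a scalar, so the contributions from each charge add algebraically: V = Σ kqᵢ/rᵢ.
Distances from the field point to each charge: r₁ = 2.12 m, r₂ = 1.53 m, r₃ = 2.44 m, r₄ = 1.38 m.
V = k[(1.45×10⁻⁹)/(2.12) + (-8.88×10⁻⁹)/(1.53) + (2.80×10⁻⁹)/(2.44) + (-3.41×10⁻⁹)/(1.38)] = -57.9 V.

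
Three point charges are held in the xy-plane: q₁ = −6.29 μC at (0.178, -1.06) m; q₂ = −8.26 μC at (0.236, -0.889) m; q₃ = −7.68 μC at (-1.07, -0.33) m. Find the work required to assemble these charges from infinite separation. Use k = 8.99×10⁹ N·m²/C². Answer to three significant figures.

The assembly work is the sum of pairwise potential energies, U = Σ_{i<j} kqᵢqⱼ/rᵢⱼ.
Pair separations: r₁₂ = 0.181 m, r₁₃ = 1.45 m, r₂₃ = 1.42 m.
U = (2.59) + (0.300) + (0.401) = 3.29 J.

3.29 J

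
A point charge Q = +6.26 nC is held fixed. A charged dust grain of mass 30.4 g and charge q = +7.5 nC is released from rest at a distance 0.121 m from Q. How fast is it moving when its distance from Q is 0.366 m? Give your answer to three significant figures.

0.0124 m/s

Only the electrostatic force acts, so mechanical energy is conserved: ½mv² = U₁ − U₂ = kQq(1/r₁ − 1/r₂).
U₁ − U₂ = (8.99×10⁹ N·m²/C²)(6.26×10⁻⁹ C)(7.50×10⁻⁹ C)(1/0.121 − 1/0.366) = 2.34×10⁻⁶ J.
v = √(2·2.34×10⁻⁶/0.0304) = 0.0124 m/s.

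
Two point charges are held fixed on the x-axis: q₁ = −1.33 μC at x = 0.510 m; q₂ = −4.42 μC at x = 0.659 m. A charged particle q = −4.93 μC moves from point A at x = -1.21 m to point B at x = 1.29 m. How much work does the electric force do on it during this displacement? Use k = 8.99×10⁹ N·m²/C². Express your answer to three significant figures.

The work done by the electric force is W_field = −ΔU = −q(V_B − V_A) = q(V_A − V_B).
At A: distances to the source charges are 1.72 m, 1.87 m; V_A = Σ kqᵢ/rᵢ = -2.82×10⁴ V.
At B: distances to the source charges are 0.780 m, 0.631 m; V_B = Σ kqᵢ/rᵢ = -7.83×10⁴ V.
ΔV = V_B − V_A = -5.01×10⁴ V.
W_field = −qΔV = −(-4.93×10⁻⁶ C)(-5.01×10⁴ V) = -0.247 J.

-0.247 J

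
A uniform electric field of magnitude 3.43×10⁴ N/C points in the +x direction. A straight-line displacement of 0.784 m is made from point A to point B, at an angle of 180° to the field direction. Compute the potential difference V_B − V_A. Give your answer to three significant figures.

Only the component of displacement along E changes the potential: ΔV = −E·d·cosθ.
ΔV = −(3.43×10⁴ V/m)(0.784 m)cos180° = 2.69×10⁴ V.

2.69×10⁴ V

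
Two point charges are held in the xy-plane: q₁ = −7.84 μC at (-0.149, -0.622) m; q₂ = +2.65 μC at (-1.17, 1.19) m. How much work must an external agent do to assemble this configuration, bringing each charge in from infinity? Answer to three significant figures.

The work to assemble the configuration equals its total potential energy, U = Σ kqᵢqⱼ/rᵢⱼ over all pairs.
Pair separations: r₁₂ = 2.08 m.
U = (-0.0898) = -0.0898 J.

-0.0898 J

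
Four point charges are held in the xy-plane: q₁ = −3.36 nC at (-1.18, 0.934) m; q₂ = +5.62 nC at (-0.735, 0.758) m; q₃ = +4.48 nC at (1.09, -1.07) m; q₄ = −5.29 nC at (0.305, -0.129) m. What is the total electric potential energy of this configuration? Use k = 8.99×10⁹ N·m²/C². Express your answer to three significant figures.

-5.94×10⁻⁷ J

The assembly work is the sum of pairwise potential energies, U = Σ_{i<j} kqᵢqⱼ/rᵢⱼ.
Pair separations: r₁₂ = 0.479 m, r₁₃ = 3.03 m, r₁₄ = 1.83 m, r₂₃ = 2.58 m, r₂₄ = 1.37 m, r₃₄ = 1.23 m.
Summing all 6 pair terms gives U = -5.94×10⁻⁷ J.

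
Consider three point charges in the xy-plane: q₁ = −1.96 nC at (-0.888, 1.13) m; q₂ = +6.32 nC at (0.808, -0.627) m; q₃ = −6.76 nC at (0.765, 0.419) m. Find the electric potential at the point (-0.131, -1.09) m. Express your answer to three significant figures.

Electric potential is a scalar, so the contributions from each charge add algebraically: V = Σ kqᵢ/rᵢ.
Distances from the field point to each charge: r₁ = 2.35 m, r₂ = 1.05 m, r₃ = 1.75 m.
V = k[(-1.96×10⁻⁹)/(2.35) + (6.32×10⁻⁹)/(1.05) + (-6.76×10⁻⁹)/(1.75)] = 12.1 V.

12.1 V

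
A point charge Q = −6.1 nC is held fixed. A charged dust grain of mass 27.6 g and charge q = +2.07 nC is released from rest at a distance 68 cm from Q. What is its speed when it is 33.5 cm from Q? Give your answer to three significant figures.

3.53×10⁻³ m/s

Only the electrostatic force acts, so mechanical energy is conserved: ½mv² = U₁ − U₂ = kQq(1/r₁ − 1/r₂).
U₁ − U₂ = (8.99×10⁹ N·m²/C²)(-6.10×10⁻⁹ C)(2.07×10⁻⁹ C)(1/0.680 − 1/0.335) = 1.72×10⁻⁷ J.
v = √(2·1.72×10⁻⁷/0.0276) = 3.53×10⁻³ m/s.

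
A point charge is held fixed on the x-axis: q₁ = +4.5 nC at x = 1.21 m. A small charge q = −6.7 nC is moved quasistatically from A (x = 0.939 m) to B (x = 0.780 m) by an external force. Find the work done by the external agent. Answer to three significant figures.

For quasistatic motion the external work equals the change in potential energy: W_ext = qΔV = q(V_B − V_A).
At A: distance to the source charge is 0.271 m; V_A = kq₁/r = 149 V.
At B: distance to the source charge is 0.430 m; V_B = kq₁/r = 94.1 V.
ΔV = V_B − V_A = -55.2 V.
W_ext = qΔV = (-6.70×10⁻⁹ C)(-55.2 V) = 3.70×10⁻⁷ J.

3.70×10⁻⁷ J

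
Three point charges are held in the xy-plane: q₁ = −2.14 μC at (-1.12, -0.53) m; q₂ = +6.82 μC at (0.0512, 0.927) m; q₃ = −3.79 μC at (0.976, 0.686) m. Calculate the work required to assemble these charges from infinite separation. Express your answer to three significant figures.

The assembly work is the sum of pairwise potential energies, U = Σ_{i<j} kqᵢqⱼ/rᵢⱼ.
Pair separations: r₁₂ = 1.87 m, r₁₃ = 2.42 m, r₂₃ = 0.956 m.
U = (-0.0702) + (0.0301) + (-0.243) = -0.283 J.

-0.283 J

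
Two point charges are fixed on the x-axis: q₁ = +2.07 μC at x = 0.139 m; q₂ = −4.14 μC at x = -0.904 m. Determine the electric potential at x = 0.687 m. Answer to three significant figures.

The total potential is the scalar sum of each charge's contribution, V = Σ kqᵢ/rᵢ.
Distances from the field point to each charge: r₁ = 0.548 m, r₂ = 1.59 m.
V = k[(2.07×10⁻⁶)/(0.548) + (-4.14×10⁻⁶)/(1.59)] = 1.06×10⁴ V.

1.06×10⁴ V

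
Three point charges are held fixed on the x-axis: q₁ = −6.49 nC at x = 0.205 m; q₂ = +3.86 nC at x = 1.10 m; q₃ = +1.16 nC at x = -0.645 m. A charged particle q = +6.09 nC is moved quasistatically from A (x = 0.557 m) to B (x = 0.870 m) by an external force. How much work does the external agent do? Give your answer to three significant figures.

9.94×10⁻⁷ J

For quasistatic motion the external work equals the change in potential energy: W_ext = qΔV = q(V_B − V_A).
At A: distances to the source charges are 0.352 m, 0.543 m, 1.20 m; V_A = Σ kqᵢ/rᵢ = -93.2 V.
At B: distances to the source charges are 0.665 m, 0.230 m, 1.52 m; V_B = Σ kqᵢ/rᵢ = 70.0 V.
ΔV = V_B − V_A = 163 V.
W_ext = qΔV = (6.09×10⁻⁹ C)(163 V) = 9.94×10⁻⁷ J.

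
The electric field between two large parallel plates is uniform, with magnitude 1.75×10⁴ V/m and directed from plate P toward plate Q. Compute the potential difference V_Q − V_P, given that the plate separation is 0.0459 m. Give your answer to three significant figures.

In a uniform field, potential decreases in the direction of E: ΔV = −E·d for a displacement d parallel to E.
Going from P to Q is a displacement of 0.0459 m along the field, so V_Q − V_P = −Ed = -803 V.

-803 V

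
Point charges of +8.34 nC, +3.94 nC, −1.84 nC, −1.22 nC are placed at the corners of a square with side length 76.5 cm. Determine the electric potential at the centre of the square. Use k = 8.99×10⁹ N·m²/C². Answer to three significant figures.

153 V

The total potential is the scalar sum of each charge's contribution, V = Σ kqᵢ/rᵢ.
The distance from each corner to the centre is a√2/2 = 0.541 m.
V = k[(8.34×10⁻⁹)/(0.541) + (3.94×10⁻⁹)/(0.541) + (-1.84×10⁻⁹)/(0.541) + (-1.22×10⁻⁹)/(0.541)] = 153 V.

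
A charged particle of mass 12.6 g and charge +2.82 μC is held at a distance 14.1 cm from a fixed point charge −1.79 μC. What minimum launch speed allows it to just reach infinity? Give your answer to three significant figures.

To just escape, total mechanical energy must reach zero at infinity: ½mv²_min + U = 0, so ½mv²_min = −U = |kQq|/r.
|U| = |kQq|/r = (8.99×10⁹ N·m²/C²)(1.79×10⁻⁶)(2.82×10⁻⁶)/(0.141) = 0.322 J.
v_min = √(2|U|/m) = √(2·0.322/0.0126) = 7.15 m/s.

7.15 m/s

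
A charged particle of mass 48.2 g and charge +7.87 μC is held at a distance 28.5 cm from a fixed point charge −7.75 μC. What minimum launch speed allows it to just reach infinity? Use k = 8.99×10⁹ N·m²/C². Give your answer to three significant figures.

8.93 m/s

To just escape, total mechanical energy must reach zero at infinity: ½mv²_min + U = 0, so ½mv²_min = −U = |kQq|/r.
|U| = |kQq|/r = (8.99×10⁹ N·m²/C²)(7.75×10⁻⁶)(7.87×10⁻⁶)/(0.285) = 1.92 J.
v_min = √(2|U|/m) = √(2·1.92/0.0482) = 8.93 m/s.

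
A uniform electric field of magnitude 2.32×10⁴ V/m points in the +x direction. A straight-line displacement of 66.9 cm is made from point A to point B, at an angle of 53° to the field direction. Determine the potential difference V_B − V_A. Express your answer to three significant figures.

Only the component of displacement along E changes the potential: ΔV = −E·d·cosθ.
ΔV = −(2.32×10⁴ V/m)(0.669 m)cos53° = -9340 V.

-9340 V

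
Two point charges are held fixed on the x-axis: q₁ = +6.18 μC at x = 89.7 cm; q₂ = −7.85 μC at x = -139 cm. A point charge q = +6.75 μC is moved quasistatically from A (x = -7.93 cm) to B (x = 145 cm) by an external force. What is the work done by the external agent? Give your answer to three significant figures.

For quasistatic motion the external work equals the change in potential energy: W_ext = qΔV = q(V_B − V_A).
At A: distances to the source charges are 0.976 m, 1.31 m; V_A = Σ kqᵢ/rᵢ = 3060 V.
At B: distances to the source charges are 0.553 m, 2.84 m; V_B = Σ kqᵢ/rᵢ = 7.56×10⁴ V.
ΔV = V_B − V_A = 7.26×10⁴ V.
W_ext = qΔV = (6.75×10⁻⁶ C)(7.26×10⁴ V) = 0.490 J.

0.490 J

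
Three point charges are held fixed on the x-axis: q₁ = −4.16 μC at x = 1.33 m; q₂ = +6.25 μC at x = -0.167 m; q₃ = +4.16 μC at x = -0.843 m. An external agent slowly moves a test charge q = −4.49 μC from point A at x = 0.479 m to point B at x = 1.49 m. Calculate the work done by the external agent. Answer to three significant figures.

1.15 J

For quasistatic motion the external work equals the change in potential energy: W_ext = qΔV = q(V_B − V_A).
At A: distances to the source charges are 0.851 m, 0.646 m, 1.32 m; V_A = Σ kqᵢ/rᵢ = 7.13×10⁴ V.
At B: distances to the source charges are 0.160 m, 1.66 m, 2.33 m; V_B = Σ kqᵢ/rᵢ = -1.84×10⁵ V.
ΔV = V_B − V_A = -2.55×10⁵ V.
W_ext = qΔV = (-4.49×10⁻⁶ C)(-2.55×10⁵ V) = 1.15 J.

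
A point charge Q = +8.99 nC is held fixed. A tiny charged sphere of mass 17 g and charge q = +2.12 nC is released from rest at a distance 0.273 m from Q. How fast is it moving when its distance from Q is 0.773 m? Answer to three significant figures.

Only the electrostatic force acts, so mechanical energy is conserved: ½mv² = U₁ − U₂ = kQq(1/r₁ − 1/r₂).
U₁ − U₂ = (8.99×10⁹ N·m²/C²)(8.99×10⁻⁹ C)(2.12×10⁻⁹ C)(1/0.273 − 1/0.773) = 4.06×10⁻⁷ J.
v = √(2·4.06×10⁻⁷/0.0170) = 6.91×10⁻³ m/s.

6.91×10⁻³ m/s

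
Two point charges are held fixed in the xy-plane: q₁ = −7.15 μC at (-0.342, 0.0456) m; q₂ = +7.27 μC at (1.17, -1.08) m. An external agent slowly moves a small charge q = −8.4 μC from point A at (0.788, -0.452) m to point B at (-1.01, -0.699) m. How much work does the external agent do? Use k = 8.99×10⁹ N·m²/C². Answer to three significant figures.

For quasistatic motion the external work equals the change in potential energy: W_ext = qΔV = q(V_B − V_A).
At A: distances to the source charges are 1.23 m, 0.735 m; V_A = Σ kqᵢ/rᵢ = 3.69×10⁴ V.
At B: distances to the source charges are 1.00 m, 2.21 m; V_B = Σ kqᵢ/rᵢ = -3.47×10⁴ V.
ΔV = V_B − V_A = -7.16×10⁴ V.
W_ext = qΔV = (-8.40×10⁻⁶ C)(-7.16×10⁴ V) = 0.601 J.

0.601 J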